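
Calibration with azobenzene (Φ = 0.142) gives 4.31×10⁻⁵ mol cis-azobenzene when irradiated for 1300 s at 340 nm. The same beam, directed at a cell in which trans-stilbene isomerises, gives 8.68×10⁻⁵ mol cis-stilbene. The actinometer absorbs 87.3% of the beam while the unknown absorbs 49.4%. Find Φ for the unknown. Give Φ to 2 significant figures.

Photons absorbed by the actinometer: 4.31×10⁻⁵ / 0.142 = 3.035×10⁻⁴ mol.
Incident flux: 3.035×10⁻⁴ / 0.873 = 3.477×10⁻⁴ einstein.
Absorbed by unknown: 0.494 × 3.477×10⁻⁴ = 1.718×10⁻⁴ mol.
Φ(unknown) = 8.68×10⁻⁵ / 1.718×10⁻⁴ = 0.51.

Φ = 0.51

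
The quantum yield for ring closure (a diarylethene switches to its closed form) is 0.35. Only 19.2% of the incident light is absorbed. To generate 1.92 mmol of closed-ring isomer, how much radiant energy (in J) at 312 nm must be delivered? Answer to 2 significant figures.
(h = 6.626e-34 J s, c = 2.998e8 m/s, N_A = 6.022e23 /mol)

Product: 1.92 mmol = 0.00192 mol.
Photons that must be absorbed: 0.00192 / 0.35 = 0.005486 mol.
Incident photons needed: 0.005486 / 0.192 = 0.02857 mol.
Photon energy: hc/λ = 6.367e-19 J; per mole, 3.834e5 J mol⁻¹.
Energy required: 0.02857 × 3.834e5 = 1.1e4 J.

1.1e4 J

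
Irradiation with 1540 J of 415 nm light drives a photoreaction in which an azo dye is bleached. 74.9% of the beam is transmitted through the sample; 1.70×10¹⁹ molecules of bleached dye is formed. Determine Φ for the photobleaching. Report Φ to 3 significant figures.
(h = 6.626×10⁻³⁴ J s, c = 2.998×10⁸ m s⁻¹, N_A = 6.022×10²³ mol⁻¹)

Φ = 0.0211

Product: 1.70×10¹⁹ / 6.022×10²³ = 2.823×10⁻⁵ mol.
Photon energy at 415 nm: hc/λ = (6.626×10⁻³⁴)(2.998×10⁸)/(415×10⁻⁹) = 4.787×10⁻¹⁹ J.
Photons incident: 1540 / 4.787×10⁻¹⁹ = 3.217×10²¹, i.e. 3.217×10²¹/6.022×10²³ = 0.005342 mol.
Fraction absorbed: 1 − 74.9/100 = 0.2510.
Photons absorbed: 0.2510 × 0.005342 = 0.001341 mol.
Φ = 2.823×10⁻⁵ mol / 0.001341 mol photons = 0.0211.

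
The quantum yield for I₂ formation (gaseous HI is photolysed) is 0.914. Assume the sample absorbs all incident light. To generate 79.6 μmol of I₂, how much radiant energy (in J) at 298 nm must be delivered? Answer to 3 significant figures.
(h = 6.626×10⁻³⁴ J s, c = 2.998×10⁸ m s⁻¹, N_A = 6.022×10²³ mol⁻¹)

Product: 79.6 μmol = 7.96×10⁻⁵ mol.
Photons that must be absorbed: 7.96×10⁻⁵ / 0.914 = 8.709×10⁻⁵ mol.
Photon energy: hc/λ = 6.666×10⁻¹⁹ J; per mole, 4.014×10⁵ J mol⁻¹.
Energy required: 8.709×10⁻⁵ × 4.014×10⁵ = 35.0 J.

35.0 J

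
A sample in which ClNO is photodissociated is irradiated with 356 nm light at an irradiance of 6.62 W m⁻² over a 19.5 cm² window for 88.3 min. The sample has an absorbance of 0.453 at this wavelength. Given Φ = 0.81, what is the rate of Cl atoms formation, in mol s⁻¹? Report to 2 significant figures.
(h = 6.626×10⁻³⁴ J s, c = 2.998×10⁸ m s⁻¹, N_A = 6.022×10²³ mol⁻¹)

2.0×10⁻⁸ mol s⁻¹

Photon energy at 356 nm: hc/λ = (6.626×10⁻³⁴)(2.998×10⁸)/(356×10⁻⁹) = 5.580×10⁻¹⁹ J.
Energy delivered: (6.62 W m⁻²)(19.5×10⁻⁴ m²)(5298 s) = 68.39 J.
Photons incident: 68.39 / 5.580×10⁻¹⁹ = 1.226×10²⁰, i.e. 1.226×10²⁰/6.022×10²³ = 2.036×10⁻⁴ mol.
Fraction absorbed: 1 − 10^(−0.453) = 0.6476.
Photons absorbed: 0.6476 × 2.036×10⁻⁴ = 1.319×10⁻⁴ mol.
Product formed: 0.81 × 1.319×10⁻⁴ = 1.068×10⁻⁴ mol.
Rate: 1.068×10⁻⁴ / 5298 s = 2.0×10⁻⁸ mol s⁻¹.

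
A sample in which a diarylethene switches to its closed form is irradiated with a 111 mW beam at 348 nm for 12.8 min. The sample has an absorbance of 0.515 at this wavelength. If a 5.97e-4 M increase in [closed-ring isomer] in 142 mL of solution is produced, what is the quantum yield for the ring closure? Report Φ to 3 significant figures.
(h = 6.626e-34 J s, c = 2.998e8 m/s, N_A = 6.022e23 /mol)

Product: (5.97e-4 M)(0.142 L) = 8.477e-5 mol.
Photon energy at 348 nm: hc/λ = (6.626e-34)(2.998e8)/(348e-9) = 5.708e-19 J.
Energy delivered: (111 mW)(768 s) = 85.25 J.
Photons incident: 85.25 / 5.708e-19 = 1.494e20, i.e. 1.494e20/6.022e23 = 2.481e-4 mol.
Fraction absorbed: 1 − 10^(−0.515) = 0.6945.
Photons absorbed: 0.6945 × 2.481e-4 = 1.723e-4 mol.
Φ = 8.477e-5 mol / 1.723e-4 mol photons = 0.492.

Φ = 0.492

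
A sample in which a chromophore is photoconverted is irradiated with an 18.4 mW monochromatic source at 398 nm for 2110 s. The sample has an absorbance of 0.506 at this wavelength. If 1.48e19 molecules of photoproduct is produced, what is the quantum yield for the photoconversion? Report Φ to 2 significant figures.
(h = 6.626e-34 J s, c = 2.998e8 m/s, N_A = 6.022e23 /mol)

Product: 1.48e19 / 6.022e23 = 2.458e-5 mol.
Photon energy at 398 nm: hc/λ = (6.626e-34)(2.998e8)/(398e-9) = 4.991e-19 J.
Energy delivered: (18.4 mW)(2110 s) = 38.82 J.
Photons incident: 38.82 / 4.991e-19 = 7.778e19, i.e. 7.778e19/6.022e23 = 1.292e-4 mol.
Fraction absorbed: 1 − 10^(−0.506) = 0.6881.
Photons absorbed: 0.6881 × 1.292e-4 = 8.890e-5 mol.
Φ = 2.458e-5 mol / 8.890e-5 mol photons = 0.28.

Φ = 0.28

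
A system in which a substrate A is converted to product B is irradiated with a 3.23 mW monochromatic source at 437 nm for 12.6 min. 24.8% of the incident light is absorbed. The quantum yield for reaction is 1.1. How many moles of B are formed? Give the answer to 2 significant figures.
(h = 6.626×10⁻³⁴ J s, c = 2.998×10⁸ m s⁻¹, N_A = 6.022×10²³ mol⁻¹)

2.4×10⁻⁶ mol

Photon energy at 437 nm: hc/λ = (6.626×10⁻³⁴)(2.998×10⁸)/(437×10⁻⁹) = 4.546×10⁻¹⁹ J.
Energy delivered: (3.23 mW)(756 s) = 2.442 J.
Photons incident: 2.442 / 4.546×10⁻¹⁹ = 5.372×10¹⁸, i.e. 5.372×10¹⁸/6.022×10²³ = 8.921×10⁻⁶ mol.
Photons absorbed: 0.248 × 8.921×10⁻⁶ = 2.212×10⁻⁶ mol.
Product: Φ × n_abs = 1.1 × 2.212×10⁻⁶ = 2.433×10⁻⁶ mol.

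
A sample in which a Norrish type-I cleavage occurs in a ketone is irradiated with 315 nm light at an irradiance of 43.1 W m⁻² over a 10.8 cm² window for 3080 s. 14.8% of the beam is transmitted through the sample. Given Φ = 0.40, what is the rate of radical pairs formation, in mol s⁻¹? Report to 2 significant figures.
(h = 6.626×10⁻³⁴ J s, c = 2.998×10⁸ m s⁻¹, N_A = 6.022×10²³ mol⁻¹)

4.2×10⁻⁸ mol s⁻¹

Photon energy at 315 nm: hc/λ = (6.626×10⁻³⁴)(2.998×10⁸)/(315×10⁻⁹) = 6.306×10⁻¹⁹ J.
Energy delivered: (43.1 W m⁻²)(10.8×10⁻⁴ m²)(3080 s) = 143.4 J.
Photons incident: 143.4 / 6.306×10⁻¹⁹ = 2.274×10²⁰, i.e. 2.274×10²⁰/6.022×10²³ = 3.776×10⁻⁴ mol.
Fraction absorbed: 1 − 14.8/100 = 0.8520.
Photons absorbed: 0.8520 × 3.776×10⁻⁴ = 3.217×10⁻⁴ mol.
Product formed: 0.40 × 3.217×10⁻⁴ = 1.287×10⁻⁴ mol.
Rate: 1.287×10⁻⁴ / 3080 s = 4.2×10⁻⁸ mol s⁻¹.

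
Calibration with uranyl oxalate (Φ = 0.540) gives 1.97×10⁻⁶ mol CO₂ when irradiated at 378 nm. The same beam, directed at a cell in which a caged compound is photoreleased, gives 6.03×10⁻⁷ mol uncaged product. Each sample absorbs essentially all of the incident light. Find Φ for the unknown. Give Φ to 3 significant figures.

Φ = 0.165

Photons absorbed by the actinometer: 1.97×10⁻⁶ / 0.540 = 3.648×10⁻⁶ mol.
Φ(unknown) = 6.03×10⁻⁷ / 3.648×10⁻⁶ = 0.165.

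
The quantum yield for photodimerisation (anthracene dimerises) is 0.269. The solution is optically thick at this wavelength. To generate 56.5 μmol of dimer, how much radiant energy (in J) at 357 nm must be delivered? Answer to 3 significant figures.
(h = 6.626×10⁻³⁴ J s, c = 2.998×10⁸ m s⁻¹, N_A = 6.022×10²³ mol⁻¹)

Product: 56.5 μmol = 5.65×10⁻⁵ mol.
Photons that must be absorbed: 5.65×10⁻⁵ / 0.269 = 2.100×10⁻⁴ mol.
Photon energy: hc/λ = 5.564×10⁻¹⁹ J; per mole, 3.351×10⁵ J mol⁻¹.
Energy required: 2.100×10⁻⁴ × 3.351×10⁵ = 70.4 J.

70.4 J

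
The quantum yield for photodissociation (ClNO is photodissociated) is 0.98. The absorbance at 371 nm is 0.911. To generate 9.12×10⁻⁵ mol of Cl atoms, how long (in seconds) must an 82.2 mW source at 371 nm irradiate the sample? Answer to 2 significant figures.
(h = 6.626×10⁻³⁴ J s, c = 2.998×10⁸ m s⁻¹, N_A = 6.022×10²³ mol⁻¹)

t ≈ 420 s

Photons that must be absorbed: 9.12×10⁻⁵ / 0.98 = 9.306×10⁻⁵ mol.
Fraction absorbed: 1 − 10^(−0.911) = 0.8773.
Incident photons needed: 9.306×10⁻⁵ / 0.8773 = 1.061×10⁻⁴ mol.
Photon energy: hc/λ = 5.354×10⁻¹⁹ J; per mole, 3.224×10⁵ J mol⁻¹.
Energy required: 1.061×10⁻⁴ × 3.224×10⁵ = 34.21 J.
Time: 34.21 J / 0.0822 W = 420 s.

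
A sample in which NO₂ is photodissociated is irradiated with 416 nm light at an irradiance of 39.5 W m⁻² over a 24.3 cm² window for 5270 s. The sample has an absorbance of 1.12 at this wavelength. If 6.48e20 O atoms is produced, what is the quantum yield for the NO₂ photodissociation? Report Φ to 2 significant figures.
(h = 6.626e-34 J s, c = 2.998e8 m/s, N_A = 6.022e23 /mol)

Product: 6.48e20 / 6.022e23 = 0.001076 mol.
Photon energy at 416 nm: hc/λ = (6.626e-34)(2.998e8)/(416e-9) = 4.775e-19 J.
Energy delivered: (39.5 W m⁻²)(24.3e-4 m²)(5270 s) = 505.8 J.
Photons incident: 505.8 / 4.775e-19 = 1.059e21, i.e. 1.059e21/6.022e23 = 0.001759 mol.
Fraction absorbed: 1 − 10^(−1.12) = 0.9241.
Photons absorbed: 0.9241 × 0.001759 = 0.001625 mol.
Φ = 0.001076 mol / 0.001625 mol photons = 0.66.

Φ = 0.66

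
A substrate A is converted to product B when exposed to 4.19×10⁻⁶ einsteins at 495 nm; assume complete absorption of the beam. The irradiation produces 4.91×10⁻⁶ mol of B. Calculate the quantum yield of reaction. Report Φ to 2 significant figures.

Φ = 4.91×10⁻⁶ mol / 4.19×10⁻⁶ mol photons = 1.2.

Φ = 1.2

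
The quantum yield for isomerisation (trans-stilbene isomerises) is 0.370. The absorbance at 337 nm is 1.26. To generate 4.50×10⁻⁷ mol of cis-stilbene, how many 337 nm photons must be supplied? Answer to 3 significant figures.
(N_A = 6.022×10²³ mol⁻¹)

Photons that must be absorbed: 4.50×10⁻⁷ / 0.370 = 1.216×10⁻⁶ mol.
Fraction absorbed: 1 − 10^(−1.26) = 0.9450.
Incident photons needed: 1.216×10⁻⁶ / 0.9450 = 1.287×10⁻⁶ mol.
Photon count: 1.287×10⁻⁶ × 6.022×10²³ = 7.75×10¹⁷.

7.75×10¹⁷ photons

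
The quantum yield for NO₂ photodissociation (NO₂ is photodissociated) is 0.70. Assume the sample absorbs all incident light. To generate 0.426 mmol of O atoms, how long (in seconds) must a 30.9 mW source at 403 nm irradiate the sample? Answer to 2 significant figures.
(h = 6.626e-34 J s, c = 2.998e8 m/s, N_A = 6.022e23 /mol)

Product: 0.426 mmol = 4.26e-4 mol.
Photons that must be absorbed: 4.26e-4 / 0.70 = 6.086e-4 mol.
Photon energy: hc/λ = 4.929e-19 J; per mole, 2.968e5 J mol⁻¹.
Energy required: 6.086e-4 × 2.968e5 = 180.6 J.
Time: 180.6 J / 0.0309 W = 5800 s.

t ≈ 5800 s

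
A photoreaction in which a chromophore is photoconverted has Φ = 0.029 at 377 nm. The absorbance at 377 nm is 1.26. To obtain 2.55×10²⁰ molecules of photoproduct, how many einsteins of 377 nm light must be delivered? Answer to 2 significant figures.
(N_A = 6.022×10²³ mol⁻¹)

0.015 einstein

Product: 2.55×10²⁰ / 6.022×10²³ = 4.234×10⁻⁴ mol.
Photons that must be absorbed: 4.234×10⁻⁴ / 0.029 = 0.01460 mol.
Fraction absorbed: 1 − 10^(−1.26) = 0.9450.
Incident photons needed: 0.01460 / 0.9450 = 0.01545 mol.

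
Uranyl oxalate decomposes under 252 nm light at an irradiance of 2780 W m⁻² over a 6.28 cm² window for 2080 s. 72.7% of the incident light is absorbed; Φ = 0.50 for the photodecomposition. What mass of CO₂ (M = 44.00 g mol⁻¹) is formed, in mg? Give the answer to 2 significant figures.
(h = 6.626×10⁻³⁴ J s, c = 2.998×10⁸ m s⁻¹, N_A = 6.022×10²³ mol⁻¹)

120 mg

Photon energy at 252 nm: hc/λ = (6.626×10⁻³⁴)(2.998×10⁸)/(252×10⁻⁹) = 7.883×10⁻¹⁹ J.
Energy delivered: (2780 W m⁻²)(6.28×10⁻⁴ m²)(2080 s) = 3631 J.
Photons incident: 3631 / 7.883×10⁻¹⁹ = 4.606×10²¹, i.e. 4.606×10²¹/6.022×10²³ = 0.007649 mol.
Photons absorbed: 0.727 × 0.007649 = 0.005561 mol.
Product: Φ × n_abs = 0.50 × 0.005561 = 0.002781 mol.
Mass: 0.002781 × 44.00 = 0.1224 g = 120 mg.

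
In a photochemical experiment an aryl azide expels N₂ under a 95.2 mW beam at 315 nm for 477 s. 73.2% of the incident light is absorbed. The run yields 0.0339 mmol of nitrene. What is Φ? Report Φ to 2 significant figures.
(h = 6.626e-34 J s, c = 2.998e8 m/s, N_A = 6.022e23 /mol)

Product: 0.0339 mmol = 3.39e-5 mol.
Photon energy at 315 nm: hc/λ = (6.626e-34)(2.998e8)/(315e-9) = 6.306e-19 J.
Energy delivered: (95.2 mW)(477 s) = 45.41 J.
Photons incident: 45.41 / 6.306e-19 = 7.201e19, i.e. 7.201e19/6.022e23 = 1.196e-4 mol.
Photons absorbed: 0.732 × 1.196e-4 = 8.755e-5 mol.
Φ = 3.39e-5 mol / 8.755e-5 mol photons = 0.39.

Φ = 0.39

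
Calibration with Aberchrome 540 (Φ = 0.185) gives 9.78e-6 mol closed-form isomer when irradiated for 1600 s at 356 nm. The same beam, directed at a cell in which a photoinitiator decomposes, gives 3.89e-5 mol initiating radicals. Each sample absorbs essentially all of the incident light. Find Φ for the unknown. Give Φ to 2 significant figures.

Φ = 0.74

Photons absorbed by the actinometer: 9.78e-6 / 0.185 = 5.286e-5 mol.
Φ(unknown) = 3.89e-5 / 5.286e-5 = 0.74.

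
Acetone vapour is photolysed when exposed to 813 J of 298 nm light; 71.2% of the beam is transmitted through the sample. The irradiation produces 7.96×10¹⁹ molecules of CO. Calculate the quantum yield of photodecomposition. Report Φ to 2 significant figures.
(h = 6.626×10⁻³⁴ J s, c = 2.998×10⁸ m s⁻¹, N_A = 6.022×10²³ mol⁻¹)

Φ = 0.23

Product: 7.96×10¹⁹ / 6.022×10²³ = 1.322×10⁻⁴ mol.
Photon energy at 298 nm: hc/λ = (6.626×10⁻³⁴)(2.998×10⁸)/(298×10⁻⁹) = 6.666×10⁻¹⁹ J.
Photons incident: 813 / 6.666×10⁻¹⁹ = 1.220×10²¹, i.e. 1.220×10²¹/6.022×10²³ = 0.002026 mol.
Fraction absorbed: 1 − 71.2/100 = 0.2880.
Photons absorbed: 0.2880 × 0.002026 = 5.835×10⁻⁴ mol.
Φ = 1.322×10⁻⁴ mol / 5.835×10⁻⁴ mol photons = 0.23.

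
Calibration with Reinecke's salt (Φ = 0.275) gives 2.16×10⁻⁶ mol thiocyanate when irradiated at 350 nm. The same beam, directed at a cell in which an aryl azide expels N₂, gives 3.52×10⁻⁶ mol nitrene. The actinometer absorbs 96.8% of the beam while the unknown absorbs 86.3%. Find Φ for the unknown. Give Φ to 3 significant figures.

Photons absorbed by the actinometer: 2.16×10⁻⁶ / 0.275 = 7.855×10⁻⁶ mol.
Incident flux: 7.855×10⁻⁶ / 0.968 = 8.115×10⁻⁶ einstein.
Absorbed by unknown: 0.863 × 8.115×10⁻⁶ = 7.003×10⁻⁶ mol.
Φ(unknown) = 3.52×10⁻⁶ / 7.003×10⁻⁶ = 0.503.

Φ = 0.503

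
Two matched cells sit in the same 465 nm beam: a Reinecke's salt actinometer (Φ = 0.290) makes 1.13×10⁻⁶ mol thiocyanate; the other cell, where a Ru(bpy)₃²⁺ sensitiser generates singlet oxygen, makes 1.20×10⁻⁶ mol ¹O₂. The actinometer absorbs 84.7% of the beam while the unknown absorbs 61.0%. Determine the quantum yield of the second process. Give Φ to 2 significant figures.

Φ = 0.43

Photons absorbed by the actinometer: 1.13×10⁻⁶ / 0.290 = 3.897×10⁻⁶ mol.
Incident flux: 3.897×10⁻⁶ / 0.847 = 4.601×10⁻⁶ einstein.
Absorbed by unknown: 0.610 × 4.601×10⁻⁶ = 2.807×10⁻⁶ mol.
Φ(unknown) = 1.20×10⁻⁶ / 2.807×10⁻⁶ = 0.43.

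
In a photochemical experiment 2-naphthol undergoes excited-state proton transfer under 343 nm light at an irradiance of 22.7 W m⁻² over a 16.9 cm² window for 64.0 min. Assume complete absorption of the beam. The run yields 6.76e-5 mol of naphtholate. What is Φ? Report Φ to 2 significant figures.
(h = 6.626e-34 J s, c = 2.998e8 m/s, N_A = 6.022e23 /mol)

Φ = 0.16

Photon energy at 343 nm: hc/λ = (6.626e-34)(2.998e8)/(343e-9) = 5.791e-19 J.
Energy delivered: (22.7 W m⁻²)(16.9e-4 m²)(3840 s) = 147.3 J.
Photons incident: 147.3 / 5.791e-19 = 2.544e20, i.e. 2.544e20/6.022e23 = 4.225e-4 mol.
Φ = 6.76e-5 mol / 4.225e-4 mol photons = 0.16.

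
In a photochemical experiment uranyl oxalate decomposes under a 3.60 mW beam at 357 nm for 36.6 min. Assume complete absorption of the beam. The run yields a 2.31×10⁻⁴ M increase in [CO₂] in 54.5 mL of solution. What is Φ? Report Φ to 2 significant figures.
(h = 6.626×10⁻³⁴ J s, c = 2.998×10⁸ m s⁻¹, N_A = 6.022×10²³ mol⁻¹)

Φ = 0.53

Product: (2.31×10⁻⁴ M)(0.0545 L) = 1.259×10⁻⁵ mol.
Photon energy at 357 nm: hc/λ = (6.626×10⁻³⁴)(2.998×10⁸)/(357×10⁻⁹) = 5.564×10⁻¹⁹ J.
Energy delivered: (3.60 mW)(2196 s) = 7.906 J.
Photons incident: 7.906 / 5.564×10⁻¹⁹ = 1.421×10¹⁹, i.e. 1.421×10¹⁹/6.022×10²³ = 2.360×10⁻⁵ mol.
Φ = 1.259×10⁻⁵ mol / 2.360×10⁻⁵ mol photons = 0.53.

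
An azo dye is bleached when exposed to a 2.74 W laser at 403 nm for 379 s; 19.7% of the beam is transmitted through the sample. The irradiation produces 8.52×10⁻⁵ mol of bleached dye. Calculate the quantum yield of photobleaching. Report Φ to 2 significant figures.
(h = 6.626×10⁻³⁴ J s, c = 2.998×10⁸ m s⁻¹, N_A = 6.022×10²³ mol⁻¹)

Photon energy at 403 nm: hc/λ = (6.626×10⁻³⁴)(2.998×10⁸)/(403×10⁻⁹) = 4.929×10⁻¹⁹ J.
Energy delivered: (2.74 W)(379 s) = 1038 J.
Photons incident: 1038 / 4.929×10⁻¹⁹ = 2.106×10²¹, i.e. 2.106×10²¹/6.022×10²³ = 0.003497 mol.
Fraction absorbed: 1 − 19.7/100 = 0.8030.
Photons absorbed: 0.8030 × 0.003497 = 0.002808 mol.
Φ = 8.52×10⁻⁵ mol / 0.002808 mol photons = 0.030.

Φ = 0.030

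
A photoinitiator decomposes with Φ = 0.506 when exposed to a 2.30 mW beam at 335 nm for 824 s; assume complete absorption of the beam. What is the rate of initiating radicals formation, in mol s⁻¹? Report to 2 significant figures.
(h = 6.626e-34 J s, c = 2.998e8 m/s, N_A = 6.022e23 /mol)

3.3e-9 mol s⁻¹

Photon energy at 335 nm: hc/λ = (6.626e-34)(2.998e8)/(335e-9) = 5.930e-19 J.
Energy delivered: (2.30 mW)(824 s) = 1.895 J.
Photons incident: 1.895 / 5.930e-19 = 3.196e18, i.e. 3.196e18/6.022e23 = 5.307e-6 mol.
Product formed: 0.506 × 5.307e-6 = 2.685e-6 mol.
Rate: 2.685e-6 / 824 s = 3.3e-9 mol s⁻¹.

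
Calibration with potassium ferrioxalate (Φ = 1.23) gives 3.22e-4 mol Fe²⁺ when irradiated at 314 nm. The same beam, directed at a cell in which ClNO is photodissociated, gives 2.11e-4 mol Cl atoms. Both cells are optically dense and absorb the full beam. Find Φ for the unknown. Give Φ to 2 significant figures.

Photons absorbed by the actinometer: 3.22e-4 / 1.23 = 2.618e-4 mol.
Φ(unknown) = 2.11e-4 / 2.618e-4 = 0.81.

Φ = 0.81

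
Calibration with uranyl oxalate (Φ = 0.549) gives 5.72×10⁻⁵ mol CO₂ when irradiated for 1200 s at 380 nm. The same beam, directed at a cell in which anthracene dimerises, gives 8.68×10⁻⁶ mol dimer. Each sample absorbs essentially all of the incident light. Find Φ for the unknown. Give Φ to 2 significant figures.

Photons absorbed by the actinometer: 5.72×10⁻⁵ / 0.549 = 1.042×10⁻⁴ mol.
Φ(unknown) = 8.68×10⁻⁶ / 1.042×10⁻⁴ = 0.083.

Φ = 0.083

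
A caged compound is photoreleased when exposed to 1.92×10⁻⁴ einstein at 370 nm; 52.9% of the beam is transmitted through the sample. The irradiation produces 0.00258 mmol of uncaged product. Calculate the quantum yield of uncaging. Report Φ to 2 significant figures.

Φ = 0.029

Product: 0.00258 mmol = 2.58×10⁻⁶ mol.
Fraction absorbed: 1 − 52.9/100 = 0.4710.
Photons absorbed: 0.4710 × 1.92×10⁻⁴ = 9.043×10⁻⁵ mol.
Φ = 2.58×10⁻⁶ mol / 9.043×10⁻⁵ mol photons = 0.029.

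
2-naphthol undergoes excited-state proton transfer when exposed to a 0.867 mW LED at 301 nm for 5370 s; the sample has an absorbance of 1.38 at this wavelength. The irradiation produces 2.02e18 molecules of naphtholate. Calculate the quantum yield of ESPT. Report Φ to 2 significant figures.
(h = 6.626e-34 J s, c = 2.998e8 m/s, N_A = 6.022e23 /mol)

Φ = 0.30

Product: 2.02e18 / 6.022e23 = 3.354e-6 mol.
Photon energy at 301 nm: hc/λ = (6.626e-34)(2.998e8)/(301e-9) = 6.600e-19 J.
Energy delivered: (0.867 mW)(5370 s) = 4.656 J.
Photons incident: 4.656 / 6.600e-19 = 7.055e18, i.e. 7.055e18/6.022e23 = 1.172e-5 mol.
Fraction absorbed: 1 − 10^(−1.38) = 0.9583.
Photons absorbed: 0.9583 × 1.172e-5 = 1.123e-5 mol.
Φ = 3.354e-6 mol / 1.123e-5 mol photons = 0.30.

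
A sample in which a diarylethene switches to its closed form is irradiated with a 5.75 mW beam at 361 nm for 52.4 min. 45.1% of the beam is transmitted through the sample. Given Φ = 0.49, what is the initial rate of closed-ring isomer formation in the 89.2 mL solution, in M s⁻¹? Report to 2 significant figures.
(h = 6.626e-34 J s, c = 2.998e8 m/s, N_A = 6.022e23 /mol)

Photon energy at 361 nm: hc/λ = (6.626e-34)(2.998e8)/(361e-9) = 5.503e-19 J.
Energy delivered: (5.75 mW)(3144 s) = 18.08 J.
Photons incident: 18.08 / 5.503e-19 = 3.285e19, i.e. 3.285e19/6.022e23 = 5.455e-5 mol.
Fraction absorbed: 1 − 45.1/100 = 0.5490.
Photons absorbed: 0.5490 × 5.455e-5 = 2.995e-5 mol.
Product formed: 0.49 × 2.995e-5 = 1.468e-5 mol.
Rate: 1.468e-5 mol / (3144 s × 0.0892 L) = 5.2e-8 M s⁻¹.

5.2e-8 M s⁻¹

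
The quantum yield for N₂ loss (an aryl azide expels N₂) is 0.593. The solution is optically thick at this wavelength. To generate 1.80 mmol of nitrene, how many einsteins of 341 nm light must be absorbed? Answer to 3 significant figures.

Product: 1.80 mmol = 0.00180 mol.
Photons that must be absorbed: 0.00180 / 0.593 = 0.003035 mol.

0.00304 einstein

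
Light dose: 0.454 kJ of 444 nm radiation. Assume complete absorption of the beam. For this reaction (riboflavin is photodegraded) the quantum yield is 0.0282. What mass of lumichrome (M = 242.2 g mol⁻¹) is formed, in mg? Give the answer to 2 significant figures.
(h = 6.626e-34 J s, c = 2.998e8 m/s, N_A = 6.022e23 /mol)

12 mg

Photon energy at 444 nm: hc/λ = (6.626e-34)(2.998e8)/(444e-9) = 4.474e-19 J.
Incident energy: 0.454 kJ = 454 J.
Photons incident: 454 / 4.474e-19 = 1.015e21, i.e. 1.015e21/6.022e23 = 0.001685 mol.
Product: Φ × n_abs = 0.0282 × 0.001685 = 4.752e-5 mol.
Mass: 4.752e-5 × 242.2 = 0.01151 g = 12 mg.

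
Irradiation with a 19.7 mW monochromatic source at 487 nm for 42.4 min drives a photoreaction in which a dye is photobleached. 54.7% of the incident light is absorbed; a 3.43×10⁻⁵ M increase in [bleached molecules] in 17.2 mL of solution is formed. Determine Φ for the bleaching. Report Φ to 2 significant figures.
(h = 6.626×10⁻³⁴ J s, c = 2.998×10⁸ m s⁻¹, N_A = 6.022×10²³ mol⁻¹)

Φ = 0.0053

Product: (3.43×10⁻⁵ M)(0.0172 L) = 5.900×10⁻⁷ mol.
Photon energy at 487 nm: hc/λ = (6.626×10⁻³⁴)(2.998×10⁸)/(487×10⁻⁹) = 4.079×10⁻¹⁹ J.
Energy delivered: (19.7 mW)(2544 s) = 50.12 J.
Photons incident: 50.12 / 4.079×10⁻¹⁹ = 1.229×10²⁰, i.e. 1.229×10²⁰/6.022×10²³ = 2.041×10⁻⁴ mol.
Photons absorbed: 0.547 × 2.041×10⁻⁴ = 1.116×10⁻⁴ mol.
Φ = 5.900×10⁻⁷ mol / 1.116×10⁻⁴ mol photons = 0.0053.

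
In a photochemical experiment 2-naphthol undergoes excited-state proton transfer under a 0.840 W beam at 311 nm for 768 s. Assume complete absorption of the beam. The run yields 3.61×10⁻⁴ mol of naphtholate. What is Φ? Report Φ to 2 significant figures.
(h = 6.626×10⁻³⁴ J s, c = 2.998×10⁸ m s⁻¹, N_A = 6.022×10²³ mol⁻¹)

Φ = 0.22

Photon energy at 311 nm: hc/λ = (6.626×10⁻³⁴)(2.998×10⁸)/(311×10⁻⁹) = 6.387×10⁻¹⁹ J.
Energy delivered: (0.840 W)(768 s) = 645.1 J.
Photons incident: 645.1 / 6.387×10⁻¹⁹ = 1.010×10²¹, i.e. 1.010×10²¹/6.022×10²³ = 0.001677 mol.
Φ = 3.61×10⁻⁴ mol / 0.001677 mol photons = 0.22.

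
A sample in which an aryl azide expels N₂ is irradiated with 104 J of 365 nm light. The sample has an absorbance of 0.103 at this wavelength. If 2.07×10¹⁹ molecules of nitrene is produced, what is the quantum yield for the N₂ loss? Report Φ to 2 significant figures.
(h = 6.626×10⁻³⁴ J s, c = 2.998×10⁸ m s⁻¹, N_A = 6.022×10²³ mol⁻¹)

Φ = 0.51

Product: 2.07×10¹⁹ / 6.022×10²³ = 3.437×10⁻⁵ mol.
Photon energy at 365 nm: hc/λ = (6.626×10⁻³⁴)(2.998×10⁸)/(365×10⁻⁹) = 5.442×10⁻¹⁹ J.
Photons incident: 104 / 5.442×10⁻¹⁹ = 1.911×10²⁰, i.e. 1.911×10²⁰/6.022×10²³ = 3.173×10⁻⁴ mol.
Fraction absorbed: 1 − 10^(−0.103) = 0.2111.
Photons absorbed: 0.2111 × 3.173×10⁻⁴ = 6.698×10⁻⁵ mol.
Φ = 3.437×10⁻⁵ mol / 6.698×10⁻⁵ mol photons = 0.51.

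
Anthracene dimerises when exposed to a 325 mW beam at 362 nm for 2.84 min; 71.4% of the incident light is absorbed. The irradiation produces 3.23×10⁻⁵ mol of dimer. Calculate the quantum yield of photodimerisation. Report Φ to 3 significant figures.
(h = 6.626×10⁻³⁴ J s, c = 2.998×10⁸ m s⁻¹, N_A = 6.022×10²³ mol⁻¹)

Photon energy at 362 nm: hc/λ = (6.626×10⁻³⁴)(2.998×10⁸)/(362×10⁻⁹) = 5.487×10⁻¹⁹ J.
Energy delivered: (325 mW)(170.4 s) = 55.38 J.
Photons incident: 55.38 / 5.487×10⁻¹⁹ = 1.009×10²⁰, i.e. 1.009×10²⁰/6.022×10²³ = 1.676×10⁻⁴ mol.
Photons absorbed: 0.714 × 1.676×10⁻⁴ = 1.197×10⁻⁴ mol.
Φ = 3.23×10⁻⁵ mol / 1.197×10⁻⁴ mol photons = 0.270.

Φ = 0.270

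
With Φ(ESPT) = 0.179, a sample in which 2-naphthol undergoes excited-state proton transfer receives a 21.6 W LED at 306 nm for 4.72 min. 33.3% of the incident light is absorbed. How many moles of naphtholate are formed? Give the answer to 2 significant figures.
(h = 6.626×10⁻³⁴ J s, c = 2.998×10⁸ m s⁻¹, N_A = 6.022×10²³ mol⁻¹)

9.3×10⁻⁴ mol

Photon energy at 306 nm: hc/λ = (6.626×10⁻³⁴)(2.998×10⁸)/(306×10⁻⁹) = 6.492×10⁻¹⁹ J.
Energy delivered: (21.6 W)(283.2 s) = 6117 J.
Photons incident: 6117 / 6.492×10⁻¹⁹ = 9.422×10²¹, i.e. 9.422×10²¹/6.022×10²³ = 0.01565 mol.
Photons absorbed: 0.333 × 0.01565 = 0.005211 mol.
Product: Φ × n_abs = 0.179 × 0.005211 = 9.328×10⁻⁴ mol.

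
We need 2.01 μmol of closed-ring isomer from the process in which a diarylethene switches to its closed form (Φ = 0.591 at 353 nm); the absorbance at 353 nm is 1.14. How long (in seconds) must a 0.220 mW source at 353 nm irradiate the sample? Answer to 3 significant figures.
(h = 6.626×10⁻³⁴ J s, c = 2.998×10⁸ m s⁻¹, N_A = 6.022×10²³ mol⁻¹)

Product: 2.01 μmol = 2.01×10⁻⁶ mol.
Photons that must be absorbed: 2.01×10⁻⁶ / 0.591 = 3.401×10⁻⁶ mol.
Fraction absorbed: 1 − 10^(−1.14) = 0.9276.
Incident photons needed: 3.401×10⁻⁶ / 0.9276 = 3.666×10⁻⁶ mol.
Photon energy: hc/λ = 5.627×10⁻¹⁹ J; per mole, 3.389×10⁵ J mol⁻¹.
Energy required: 3.666×10⁻⁶ × 3.389×10⁵ = 1.242 J.
Time: 1.242 J / 0.00022 W = 5650 s.

t ≈ 5650 s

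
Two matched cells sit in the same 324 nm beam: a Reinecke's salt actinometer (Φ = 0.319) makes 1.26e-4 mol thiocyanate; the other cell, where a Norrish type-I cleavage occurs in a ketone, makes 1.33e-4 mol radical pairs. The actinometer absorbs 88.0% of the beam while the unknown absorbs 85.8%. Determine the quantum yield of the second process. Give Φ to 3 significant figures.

Photons absorbed by the actinometer: 1.26e-4 / 0.319 = 3.950e-4 mol.
Incident flux: 3.950e-4 / 0.880 = 4.489e-4 einstein.
Absorbed by unknown: 0.858 × 4.489e-4 = 3.852e-4 mol.
Φ(unknown) = 1.33e-4 / 3.852e-4 = 0.345.

Φ = 0.345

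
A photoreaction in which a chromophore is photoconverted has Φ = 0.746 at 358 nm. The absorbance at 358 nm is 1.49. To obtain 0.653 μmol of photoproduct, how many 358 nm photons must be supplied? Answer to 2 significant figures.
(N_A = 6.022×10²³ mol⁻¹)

Product: 0.653 μmol = 6.53×10⁻⁷ mol.
Photons that must be absorbed: 6.53×10⁻⁷ / 0.746 = 8.753×10⁻⁷ mol.
Fraction absorbed: 1 − 10^(−1.49) = 0.9676.
Incident photons needed: 8.753×10⁻⁷ / 0.9676 = 9.046×10⁻⁷ mol.
Photon count: 9.046×10⁻⁷ × 6.022×10²³ = 5.4×10¹⁷.

5.4×10¹⁷ photons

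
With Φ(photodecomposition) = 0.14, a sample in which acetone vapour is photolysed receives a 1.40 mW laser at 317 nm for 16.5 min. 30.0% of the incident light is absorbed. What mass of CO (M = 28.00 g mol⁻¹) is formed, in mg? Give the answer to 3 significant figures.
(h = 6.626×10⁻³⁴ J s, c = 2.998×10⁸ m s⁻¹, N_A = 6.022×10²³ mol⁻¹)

0.00432 mg

Photon energy at 317 nm: hc/λ = (6.626×10⁻³⁴)(2.998×10⁸)/(317×10⁻⁹) = 6.266×10⁻¹⁹ J.
Energy delivered: (1.40 mW)(990 s) = 1.386 J.
Photons incident: 1.386 / 6.266×10⁻¹⁹ = 2.212×10¹⁸, i.e. 2.212×10¹⁸/6.022×10²³ = 3.673×10⁻⁶ mol.
Photons absorbed: 0.300 × 3.673×10⁻⁶ = 1.102×10⁻⁶ mol.
Product: Φ × n_abs = 0.14 × 1.102×10⁻⁶ = 1.543×10⁻⁷ mol.
Mass: 1.543×10⁻⁷ × 28.00 = 4.320×10⁻⁶ g = 0.00432 mg.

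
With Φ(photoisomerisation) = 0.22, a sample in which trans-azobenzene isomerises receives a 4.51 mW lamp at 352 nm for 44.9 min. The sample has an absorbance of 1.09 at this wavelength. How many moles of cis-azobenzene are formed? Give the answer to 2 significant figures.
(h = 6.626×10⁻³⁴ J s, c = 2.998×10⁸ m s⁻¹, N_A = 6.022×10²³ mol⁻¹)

7.2×10⁻⁶ mol

Photon energy at 352 nm: hc/λ = (6.626×10⁻³⁴)(2.998×10⁸)/(352×10⁻⁹) = 5.643×10⁻¹⁹ J.
Energy delivered: (4.51 mW)(2694 s) = 12.15 J.
Photons incident: 12.15 / 5.643×10⁻¹⁹ = 2.153×10¹⁹, i.e. 2.153×10¹⁹/6.022×10²³ = 3.575×10⁻⁵ mol.
Fraction absorbed: 1 − 10^(−1.09) = 0.9187.
Photons absorbed: 0.9187 × 3.575×10⁻⁵ = 3.284×10⁻⁵ mol.
Product: Φ × n_abs = 0.22 × 3.284×10⁻⁵ = 7.225×10⁻⁶ mol.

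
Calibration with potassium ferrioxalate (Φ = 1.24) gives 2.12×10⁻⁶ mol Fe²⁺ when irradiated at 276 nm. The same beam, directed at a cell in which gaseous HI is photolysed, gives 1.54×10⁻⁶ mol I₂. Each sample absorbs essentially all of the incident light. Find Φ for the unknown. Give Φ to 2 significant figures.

Φ = 0.90

Photons absorbed by the actinometer: 2.12×10⁻⁶ / 1.24 = 1.710×10⁻⁶ mol.
Φ(unknown) = 1.54×10⁻⁶ / 1.710×10⁻⁶ = 0.90.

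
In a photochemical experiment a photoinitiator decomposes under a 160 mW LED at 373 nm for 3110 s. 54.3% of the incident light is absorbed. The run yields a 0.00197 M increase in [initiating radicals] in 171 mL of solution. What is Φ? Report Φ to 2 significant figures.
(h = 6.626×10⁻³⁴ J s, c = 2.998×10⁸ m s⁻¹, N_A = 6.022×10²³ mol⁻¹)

Φ = 0.40

Product: (0.00197 M)(0.171 L) = 3.369×10⁻⁴ mol.
Photon energy at 373 nm: hc/λ = (6.626×10⁻³⁴)(2.998×10⁸)/(373×10⁻⁹) = 5.326×10⁻¹⁹ J.
Energy delivered: (160 mW)(3110 s) = 497.6 J.
Photons incident: 497.6 / 5.326×10⁻¹⁹ = 9.343×10²⁰, i.e. 9.343×10²⁰/6.022×10²³ = 0.001551 mol.
Photons absorbed: 0.543 × 0.001551 = 8.422×10⁻⁴ mol.
Φ = 3.369×10⁻⁴ mol / 8.422×10⁻⁴ mol photons = 0.40.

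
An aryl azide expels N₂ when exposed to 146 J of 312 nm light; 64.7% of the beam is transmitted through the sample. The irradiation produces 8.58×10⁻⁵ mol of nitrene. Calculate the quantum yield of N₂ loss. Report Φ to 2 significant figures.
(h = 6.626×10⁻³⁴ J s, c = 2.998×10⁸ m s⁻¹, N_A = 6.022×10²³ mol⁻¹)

Photon energy at 312 nm: hc/λ = (6.626×10⁻³⁴)(2.998×10⁸)/(312×10⁻⁹) = 6.367×10⁻¹⁹ J.
Photons incident: 146 / 6.367×10⁻¹⁹ = 2.293×10²⁰, i.e. 2.293×10²⁰/6.022×10²³ = 3.808×10⁻⁴ mol.
Fraction absorbed: 1 − 64.7/100 = 0.3530.
Photons absorbed: 0.3530 × 3.808×10⁻⁴ = 1.344×10⁻⁴ mol.
Φ = 8.58×10⁻⁵ mol / 1.344×10⁻⁴ mol photons = 0.64.

Φ = 0.64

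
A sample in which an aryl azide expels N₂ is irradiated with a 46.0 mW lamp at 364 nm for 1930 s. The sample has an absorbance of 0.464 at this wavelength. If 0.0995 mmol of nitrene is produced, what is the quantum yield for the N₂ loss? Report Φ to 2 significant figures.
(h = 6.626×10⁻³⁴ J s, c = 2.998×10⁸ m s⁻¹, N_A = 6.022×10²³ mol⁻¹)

Φ = 0.56

Product: 0.0995 mmol = 9.95×10⁻⁵ mol.
Photon energy at 364 nm: hc/λ = (6.626×10⁻³⁴)(2.998×10⁸)/(364×10⁻⁹) = 5.457×10⁻¹⁹ J.
Energy delivered: (46.0 mW)(1930 s) = 88.78 J.
Photons incident: 88.78 / 5.457×10⁻¹⁹ = 1.627×10²⁰, i.e. 1.627×10²⁰/6.022×10²³ = 2.702×10⁻⁴ mol.
Fraction absorbed: 1 − 10^(−0.464) = 0.6564.
Photons absorbed: 0.6564 × 2.702×10⁻⁴ = 1.774×10⁻⁴ mol.
Φ = 9.95×10⁻⁵ mol / 1.774×10⁻⁴ mol photons = 0.56.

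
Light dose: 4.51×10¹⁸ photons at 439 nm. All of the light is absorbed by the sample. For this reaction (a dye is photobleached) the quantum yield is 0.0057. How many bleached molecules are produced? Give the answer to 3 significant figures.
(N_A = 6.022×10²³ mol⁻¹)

Moles of photons: 4.51×10¹⁸ / 6.022×10²³ = 7.489×10⁻⁶ mol.
Product: Φ × n_abs = 0.0057 × 7.489×10⁻⁶ = 4.269×10⁻⁸ mol.
As a count: 4.269×10⁻⁸ × 6.022×10²³ = 2.57×10¹⁶.

2.57×10¹⁶ bleached molecules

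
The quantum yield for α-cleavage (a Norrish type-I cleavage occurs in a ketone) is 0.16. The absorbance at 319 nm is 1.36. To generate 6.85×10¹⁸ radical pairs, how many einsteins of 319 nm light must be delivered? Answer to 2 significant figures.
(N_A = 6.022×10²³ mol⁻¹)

7.4×10⁻⁵ einstein

Product: 6.85×10¹⁸ / 6.022×10²³ = 1.137×10⁻⁵ mol.
Photons that must be absorbed: 1.137×10⁻⁵ / 0.16 = 7.106×10⁻⁵ mol.
Fraction absorbed: 1 − 10^(−1.36) = 0.9563.
Incident photons needed: 7.106×10⁻⁵ / 0.9563 = 7.431×10⁻⁵ mol.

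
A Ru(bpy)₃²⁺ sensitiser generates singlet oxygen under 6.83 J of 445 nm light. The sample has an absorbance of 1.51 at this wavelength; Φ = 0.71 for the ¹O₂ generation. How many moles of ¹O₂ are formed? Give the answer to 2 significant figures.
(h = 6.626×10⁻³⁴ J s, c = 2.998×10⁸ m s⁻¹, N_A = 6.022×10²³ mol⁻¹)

Photon energy at 445 nm: hc/λ = (6.626×10⁻³⁴)(2.998×10⁸)/(445×10⁻⁹) = 4.464×10⁻¹⁹ J.
Photons incident: 6.83 / 4.464×10⁻¹⁹ = 1.530×10¹⁹, i.e. 1.530×10¹⁹/6.022×10²³ = 2.541×10⁻⁵ mol.
Fraction absorbed: 1 − 10^(−1.51) = 0.9691.
Photons absorbed: 0.9691 × 2.541×10⁻⁵ = 2.462×10⁻⁵ mol.
Product: Φ × n_abs = 0.71 × 2.462×10⁻⁵ = 1.748×10⁻⁵ mol.

1.7×10⁻⁵ mol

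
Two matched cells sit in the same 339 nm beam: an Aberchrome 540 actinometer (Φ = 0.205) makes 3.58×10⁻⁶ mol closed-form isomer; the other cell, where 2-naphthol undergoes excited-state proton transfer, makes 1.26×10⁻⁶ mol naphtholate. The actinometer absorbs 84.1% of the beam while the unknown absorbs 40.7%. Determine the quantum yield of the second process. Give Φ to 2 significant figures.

Photons absorbed by the actinometer: 3.58×10⁻⁶ / 0.205 = 1.746×10⁻⁵ mol.
Incident flux: 1.746×10⁻⁵ / 0.841 = 2.076×10⁻⁵ einstein.
Absorbed by unknown: 0.407 × 2.076×10⁻⁵ = 8.449×10⁻⁶ mol.
Φ(unknown) = 1.26×10⁻⁶ / 8.449×10⁻⁶ = 0.15.

Φ = 0.15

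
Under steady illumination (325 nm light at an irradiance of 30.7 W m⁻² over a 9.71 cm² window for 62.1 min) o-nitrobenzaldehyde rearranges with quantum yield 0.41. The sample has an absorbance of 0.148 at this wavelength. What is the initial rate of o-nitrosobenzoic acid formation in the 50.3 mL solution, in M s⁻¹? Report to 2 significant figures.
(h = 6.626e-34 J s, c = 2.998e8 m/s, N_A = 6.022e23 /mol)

Photon energy at 325 nm: hc/λ = (6.626e-34)(2.998e8)/(325e-9) = 6.112e-19 J.
Energy delivered: (30.7 W m⁻²)(9.71e-4 m²)(3726 s) = 111.1 J.
Photons incident: 111.1 / 6.112e-19 = 1.818e20, i.e. 1.818e20/6.022e23 = 3.019e-4 mol.
Fraction absorbed: 1 − 10^(−0.148) = 0.2888.
Photons absorbed: 0.2888 × 3.019e-4 = 8.719e-5 mol.
Product formed: 0.41 × 8.719e-5 = 3.575e-5 mol.
Rate: 3.575e-5 mol / (3726 s × 0.0503 L) = 1.9e-7 M s⁻¹.

1.9e-7 M s⁻¹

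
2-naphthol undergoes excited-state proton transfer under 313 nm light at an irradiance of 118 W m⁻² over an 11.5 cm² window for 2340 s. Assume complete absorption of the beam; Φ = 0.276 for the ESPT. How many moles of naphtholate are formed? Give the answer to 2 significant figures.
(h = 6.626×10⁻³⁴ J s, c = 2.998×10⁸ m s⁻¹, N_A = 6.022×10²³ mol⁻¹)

Photon energy at 313 nm: hc/λ = (6.626×10⁻³⁴)(2.998×10⁸)/(313×10⁻⁹) = 6.347×10⁻¹⁹ J.
Energy delivered: (118 W m⁻²)(11.5×10⁻⁴ m²)(2340 s) = 317.5 J.
Photons incident: 317.5 / 6.347×10⁻¹⁹ = 5.002×10²⁰, i.e. 5.002×10²⁰/6.022×10²³ = 8.306×10⁻⁴ mol.
Product: Φ × n_abs = 0.276 × 8.306×10⁻⁴ = 2.292×10⁻⁴ mol.

2.3×10⁻⁴ mol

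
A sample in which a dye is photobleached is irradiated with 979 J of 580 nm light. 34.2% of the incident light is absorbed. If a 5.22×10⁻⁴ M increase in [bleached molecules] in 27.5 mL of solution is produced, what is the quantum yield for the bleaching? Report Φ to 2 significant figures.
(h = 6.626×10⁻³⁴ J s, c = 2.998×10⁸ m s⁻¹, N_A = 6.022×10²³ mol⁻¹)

Φ = 0.0088

Product: (5.22×10⁻⁴ M)(0.0275 L) = 1.436×10⁻⁵ mol.
Photon energy at 580 nm: hc/λ = (6.626×10⁻³⁴)(2.998×10⁸)/(580×10⁻⁹) = 3.425×10⁻¹⁹ J.
Photons incident: 979 / 3.425×10⁻¹⁹ = 2.858×10²¹, i.e. 2.858×10²¹/6.022×10²³ = 0.004746 mol.
Photons absorbed: 0.342 × 0.004746 = 0.001623 mol.
Φ = 1.436×10⁻⁵ mol / 0.001623 mol photons = 0.0088.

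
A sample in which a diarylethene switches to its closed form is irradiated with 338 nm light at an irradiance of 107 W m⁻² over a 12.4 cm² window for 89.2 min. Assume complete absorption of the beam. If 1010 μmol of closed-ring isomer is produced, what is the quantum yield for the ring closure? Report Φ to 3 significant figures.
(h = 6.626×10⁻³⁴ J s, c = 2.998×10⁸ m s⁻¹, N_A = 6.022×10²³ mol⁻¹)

Φ = 0.503

Product: 1010 μmol = 0.00101 mol.
Photon energy at 338 nm: hc/λ = (6.626×10⁻³⁴)(2.998×10⁸)/(338×10⁻⁹) = 5.877×10⁻¹⁹ J.
Energy delivered: (107 W m⁻²)(12.4×10⁻⁴ m²)(5352 s) = 710.1 J.
Photons incident: 710.1 / 5.877×10⁻¹⁹ = 1.208×10²¹, i.e. 1.208×10²¹/6.022×10²³ = 0.002006 mol.
Φ = 0.00101 mol / 0.002006 mol photons = 0.503.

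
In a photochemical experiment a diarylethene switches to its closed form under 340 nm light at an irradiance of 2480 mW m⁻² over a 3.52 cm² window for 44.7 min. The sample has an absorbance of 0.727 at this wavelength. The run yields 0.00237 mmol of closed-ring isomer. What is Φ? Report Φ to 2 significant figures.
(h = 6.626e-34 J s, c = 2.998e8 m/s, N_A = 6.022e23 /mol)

Product: 0.00237 mmol = 2.37e-6 mol.
Photon energy at 340 nm: hc/λ = (6.626e-34)(2.998e8)/(340e-9) = 5.843e-19 J.
Energy delivered: (2480 mW m⁻²)(3.52e-4 m²)(2682 s) = 2.341 J.
Photons incident: 2.341 / 5.843e-19 = 4.007e18, i.e. 4.007e18/6.022e23 = 6.654e-6 mol.
Fraction absorbed: 1 − 10^(−0.727) = 0.8125.
Photons absorbed: 0.8125 × 6.654e-6 = 5.406e-6 mol.
Φ = 2.37e-6 mol / 5.406e-6 mol photons = 0.44.

Φ = 0.44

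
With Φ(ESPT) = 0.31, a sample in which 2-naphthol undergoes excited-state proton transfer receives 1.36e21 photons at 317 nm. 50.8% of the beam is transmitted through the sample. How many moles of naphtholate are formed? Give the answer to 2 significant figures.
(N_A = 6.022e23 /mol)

3.4e-4 mol

Moles of photons: 1.36e21 / 6.022e23 = 0.002258 mol.
Fraction absorbed: 1 − 50.8/100 = 0.4920.
Photons absorbed: 0.4920 × 0.002258 = 0.001111 mol.
Product: Φ × n_abs = 0.31 × 0.001111 = 3.444e-4 mol.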